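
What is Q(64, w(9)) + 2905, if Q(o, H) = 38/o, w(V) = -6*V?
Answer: 92979/32 ≈ 2905.6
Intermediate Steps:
Q(64, w(9)) + 2905 = 38/64 + 2905 = 38*(1/64) + 2905 = 19/32 + 2905 = 92979/32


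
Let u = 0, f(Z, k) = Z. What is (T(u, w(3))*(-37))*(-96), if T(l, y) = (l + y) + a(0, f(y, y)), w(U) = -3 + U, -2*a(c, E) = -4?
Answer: 7104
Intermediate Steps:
a(c, E) = 2 (a(c, E) = -½*(-4) = 2)
T(l, y) = 2 + l + y (T(l, y) = (l + y) + 2 = 2 + l + y)
(T(u, w(3))*(-37))*(-96) = ((2 + 0 + (-3 + 3))*(-37))*(-96) = ((2 + 0 + 0)*(-37))*(-96) = (2*(-37))*(-96) = -74*(-96) = 7104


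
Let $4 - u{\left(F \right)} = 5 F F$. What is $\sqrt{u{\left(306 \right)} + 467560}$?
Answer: $2 i \sqrt{154} \approx 24.819 i$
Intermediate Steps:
$u{\left(F \right)} = 4 - 5 F^{2}$ ($u{\left(F \right)} = 4 - 5 F F = 4 - 5 F^{2}$)
$\sqrt{u{\left(306 \right)} + 467560} = \sqrt{\left(4 - 5 \cdot 306^{2}\right) + 467560} = \sqrt{\left(4 - 468180\right) + 467560} = \sqrt{-468176 + 467560} = \sqrt{-616} = 2 i \sqrt{154}$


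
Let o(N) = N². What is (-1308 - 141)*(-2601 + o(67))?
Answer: -2735712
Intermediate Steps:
(-1308 - 141)*(-2601 + o(67)) = (-1308 - 141)*(-2601 + 67²) = -1449*(-2601 + 4489) = -1449*1888 = -2735712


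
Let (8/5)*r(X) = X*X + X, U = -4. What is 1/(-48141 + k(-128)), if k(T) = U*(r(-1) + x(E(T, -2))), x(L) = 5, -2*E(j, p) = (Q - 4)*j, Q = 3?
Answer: -1/48161 ≈ -2.0764e-5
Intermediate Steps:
r(X) = 5*X/8 + 5*X**2/8 (r(X) = 5*(X*X + X)/8 = 5*(X**2 + X)/8 = 5*(X + X**2)/8 = 5*X/8 + 5*X**2/8)
E(j, p) = j/2 (E(j, p) = -(3 - 4)*j/2 = -(-1)*j/2 = j/2)
k(T) = -20 (k(T) = -4*((5/8)*(-1)*(1 - 1) + 5) = -4*((5/8)*(-1)*0 + 5) = -4*(0 + 5) = -4*5 = -20)
1/(-48141 + k(-128)) = 1/(-48141 - 20) = 1/(-48161) = -1/48161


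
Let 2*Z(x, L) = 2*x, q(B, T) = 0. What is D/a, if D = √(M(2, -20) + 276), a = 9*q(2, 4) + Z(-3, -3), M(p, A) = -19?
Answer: -√257/3 ≈ -5.3437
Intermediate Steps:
Z(x, L) = x (Z(x, L) = (2*x)/2 = x)
a = -3 (a = 9*0 - 3 = 0 - 3 = -3)
D = √257 (D = √(-19 + 276) = √257 ≈ 16.031)
D/a = √257/(-3) = √257*(-⅓) = -√257/3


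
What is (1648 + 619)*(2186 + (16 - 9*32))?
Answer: 4339038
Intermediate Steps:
(1648 + 619)*(2186 + (16 - 9*32)) = 2267*(2186 + (16 - 288)) = 2267*(2186 - 272) = 2267*1914 = 4339038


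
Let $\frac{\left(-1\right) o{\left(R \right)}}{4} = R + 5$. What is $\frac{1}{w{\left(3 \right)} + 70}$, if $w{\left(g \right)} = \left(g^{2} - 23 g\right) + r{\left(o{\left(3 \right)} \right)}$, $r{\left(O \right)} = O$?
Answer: $- \frac{1}{22} \approx -0.045455$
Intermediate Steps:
$o{\left(R \right)} = -20 - 4 R$ ($o{\left(R \right)} = - 4 \left(R + 5\right) = - 4 \left(5 + R\right) = -20 - 4 R$)
$w{\left(g \right)} = -32 + g^{2} - 23 g$ ($w{\left(g \right)} = \left(g^{2} - 23 g\right) - 32 = -32 + g^{2} - 23 g$)
$\frac{1}{w{\left(3 \right)} + 70} = \frac{1}{\left(-32 + 3^{2} - 69\right) + 70} = \frac{1}{\left(-32 + 9 - 69\right) + 70} = \frac{1}{-92 + 70} = \frac{1}{-22} = - \frac{1}{22}$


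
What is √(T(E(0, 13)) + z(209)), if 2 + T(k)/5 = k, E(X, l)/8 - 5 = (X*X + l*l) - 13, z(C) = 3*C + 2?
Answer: √7059 ≈ 84.018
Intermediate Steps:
z(C) = 2 + 3*C
E(X, l) = -64 + 8*X² + 8*l² (E(X, l) = 40 + 8*((X*X + l*l) - 13) = 40 + 8*((X² + l²) - 13) = 40 + 8*(-13 + X² + l²) = 40 + (-104 + 8*X² + 8*l²) = -64 + 8*X² + 8*l²)
T(k) = -10 + 5*k
√(T(E(0, 13)) + z(209)) = √((-10 + 5*(-64 + 8*0² + 8*13²)) + (2 + 3*209)) = √((-10 + 5*(-64 + 8*0 + 8*169)) + (2 + 627)) = √((-10 + 5*(-64 + 0 + 1352)) + 629) = √((-10 + 5*1288) + 629) = √((-10 + 6440) + 629) = √(6430 + 629) = √7059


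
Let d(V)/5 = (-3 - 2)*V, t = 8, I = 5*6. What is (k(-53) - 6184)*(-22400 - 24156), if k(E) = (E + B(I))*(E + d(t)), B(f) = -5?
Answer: -395260440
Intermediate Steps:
I = 30
d(V) = -25*V (d(V) = 5*((-3 - 2)*V) = 5*(-5*V) = -25*V)
k(E) = (-200 + E)*(-5 + E) (k(E) = (E - 5)*(E - 25*8) = (-5 + E)*(E - 200) = (-5 + E)*(-200 + E) = (-200 + E)*(-5 + E))
(k(-53) - 6184)*(-22400 - 24156) = ((1000 + (-53)**2 - 205*(-53)) - 6184)*(-22400 - 24156) = ((1000 + 2809 + 10865) - 6184)*(-46556) = (14674 - 6184)*(-46556) = 8490*(-46556) = -395260440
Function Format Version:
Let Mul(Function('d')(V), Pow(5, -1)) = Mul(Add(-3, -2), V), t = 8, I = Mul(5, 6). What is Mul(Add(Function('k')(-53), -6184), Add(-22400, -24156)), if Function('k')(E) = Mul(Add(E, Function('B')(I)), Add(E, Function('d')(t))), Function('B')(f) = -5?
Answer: -395260440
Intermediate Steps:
I = 30
Function('d')(V) = Mul(-25, V) (Function('d')(V) = Mul(5, Mul(Add(-3, -2), V)) = Mul(5, Mul(-5, V)) = Mul(-25, V))
Function('k')(E) = Mul(Add(-200, E), Add(-5, E)) (Function('k')(E) = Mul(Add(E, -5), Add(E, Mul(-25, 8))) = Mul(Add(-5, E), Add(E, -200)) = Mul(Add(-5, E), Add(-200, E)) = Mul(Add(-200, E), Add(-5, E)))
Mul(Add(Function('k')(-53), -6184), Add(-22400, -24156)) = Mul(Add(Add(1000, Pow(-53, 2), Mul(-205, -53)), -6184), Add(-22400, -24156)) = Mul(Add(Add(1000, 2809, 10865), -6184), -46556) = Mul(Add(14674, -6184), -46556) = Mul(8490, -46556) = -395260440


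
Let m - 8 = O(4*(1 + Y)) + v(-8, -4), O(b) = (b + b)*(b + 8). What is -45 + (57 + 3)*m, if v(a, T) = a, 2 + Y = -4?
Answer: 28755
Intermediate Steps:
Y = -6 (Y = -2 - 4 = -6)
O(b) = 2*b*(8 + b) (O(b) = (2*b)*(8 + b) = 2*b*(8 + b))
m = 480 (m = 8 + (2*(4*(1 - 6))*(8 + 4*(1 - 6)) - 8) = 8 + (2*(4*(-5))*(8 + 4*(-5)) - 8) = 8 + (2*(-20)*(8 - 20) - 8) = 8 + (2*(-20)*(-12) - 8) = 8 + (480 - 8) = 8 + 472 = 480)
-45 + (57 + 3)*m = -45 + (57 + 3)*480 = -45 + 60*480 = -45 + 28800 = 28755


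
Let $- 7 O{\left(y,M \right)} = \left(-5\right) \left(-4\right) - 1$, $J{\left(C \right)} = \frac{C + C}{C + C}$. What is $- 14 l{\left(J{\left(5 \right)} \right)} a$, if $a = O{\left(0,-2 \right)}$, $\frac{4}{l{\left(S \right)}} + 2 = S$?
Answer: $-152$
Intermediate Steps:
$J{\left(C \right)} = 1$ ($J{\left(C \right)} = \frac{2 C}{2 C} = 2 C \frac{1}{2 C} = 1$)
$l{\left(S \right)} = \frac{4}{-2 + S}$
$O{\left(y,M \right)} = - \frac{19}{7}$ ($O{\left(y,M \right)} = - \frac{\left(-5\right) \left(-4\right) - 1}{7} = - \frac{20 - 1}{7} = \left(- \frac{1}{7}\right) 19 = - \frac{19}{7}$)
$a = - \frac{19}{7} \approx -2.7143$
$- 14 l{\left(J{\left(5 \right)} \right)} a = - 14 \frac{4}{-2 + 1} \left(- \frac{19}{7}\right) = - 14 \frac{4}{-1} \left(- \frac{19}{7}\right) = - 14 \cdot 4 \left(-1\right) \left(- \frac{19}{7}\right) = \left(-14\right) \left(-4\right) \left(- \frac{19}{7}\right) = 56 \left(- \frac{19}{7}\right) = -152$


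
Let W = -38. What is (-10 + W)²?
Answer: 2304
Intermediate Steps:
(-10 + W)² = (-10 - 38)² = (-48)² = 2304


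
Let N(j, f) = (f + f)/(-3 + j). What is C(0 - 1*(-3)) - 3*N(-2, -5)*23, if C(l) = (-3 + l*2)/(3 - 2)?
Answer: -135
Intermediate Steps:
N(j, f) = 2*f/(-3 + j) (N(j, f) = (2*f)/(-3 + j) = 2*f/(-3 + j))
C(l) = -3 + 2*l (C(l) = (-3 + 2*l)/1 = (-3 + 2*l)*1 = -3 + 2*l)
C(0 - 1*(-3)) - 3*N(-2, -5)*23 = (-3 + 2*(0 - 1*(-3))) - 6*(-5)/(-3 - 2)*23 = (-3 + 2*(0 + 3)) - 6*(-5)/(-5)*23 = (-3 + 2*3) - 6*(-5)*(-1)/5*23 = (-3 + 6) - 3*2*23 = 3 - 6*23 = 3 - 138 = -135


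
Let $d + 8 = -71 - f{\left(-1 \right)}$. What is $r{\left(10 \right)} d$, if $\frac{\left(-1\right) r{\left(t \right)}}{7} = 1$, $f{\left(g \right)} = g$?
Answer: $546$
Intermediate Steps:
$r{\left(t \right)} = -7$ ($r{\left(t \right)} = \left(-7\right) 1 = -7$)
$d = -78$ ($d = -8 - 70 = -78$)
$r{\left(10 \right)} d = \left(-7\right) \left(-78\right) = 546$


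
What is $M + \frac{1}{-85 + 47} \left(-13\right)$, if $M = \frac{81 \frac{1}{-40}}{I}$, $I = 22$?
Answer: $\frac{4181}{16720} \approx 0.25006$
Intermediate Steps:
$M = - \frac{81}{880}$ ($M = \frac{81 \frac{1}{-40}}{22} = 81 \left(- \frac{1}{40}\right) \frac{1}{22} = \left(- \frac{81}{40}\right) \frac{1}{22} = - \frac{81}{880} \approx -0.092045$)
$M + \frac{1}{-85 + 47} \left(-13\right) = - \frac{81}{880} + \frac{1}{-85 + 47} \left(-13\right) = - \frac{81}{880} + \frac{1}{-38} \left(-13\right) = - \frac{81}{880} - - \frac{13}{38} = - \frac{81}{880} + \frac{13}{38} = \frac{4181}{16720}$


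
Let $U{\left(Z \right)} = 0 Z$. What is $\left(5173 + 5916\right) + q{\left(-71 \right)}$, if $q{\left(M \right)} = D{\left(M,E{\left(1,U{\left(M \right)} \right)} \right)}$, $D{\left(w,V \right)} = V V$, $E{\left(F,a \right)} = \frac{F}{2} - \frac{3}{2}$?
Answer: $11090$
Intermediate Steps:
$U{\left(Z \right)} = 0$
$E{\left(F,a \right)} = - \frac{3}{2} + \frac{F}{2}$ ($E{\left(F,a \right)} = F \frac{1}{2} - \frac{3}{2} = \frac{F}{2} - \frac{3}{2} = - \frac{3}{2} + \frac{F}{2}$)
$D{\left(w,V \right)} = V^{2}$
$q{\left(M \right)} = 1$ ($q{\left(M \right)} = \left(- \frac{3}{2} + \frac{1}{2} \cdot 1\right)^{2} = \left(- \frac{3}{2} + \frac{1}{2}\right)^{2} = \left(-1\right)^{2} = 1$)
$\left(5173 + 5916\right) + q{\left(-71 \right)} = \left(5173 + 5916\right) + 1 = 11089 + 1 = 11090$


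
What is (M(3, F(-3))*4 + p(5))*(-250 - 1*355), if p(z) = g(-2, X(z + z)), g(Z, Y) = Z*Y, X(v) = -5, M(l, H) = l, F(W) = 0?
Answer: -13310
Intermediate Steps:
g(Z, Y) = Y*Z
p(z) = 10 (p(z) = -5*(-2) = 10)
(M(3, F(-3))*4 + p(5))*(-250 - 1*355) = (3*4 + 10)*(-250 - 1*355) = (12 + 10)*(-250 - 355) = 22*(-605) = -13310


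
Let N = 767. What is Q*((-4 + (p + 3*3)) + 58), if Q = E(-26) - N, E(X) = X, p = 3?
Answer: -52338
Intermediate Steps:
Q = -793 (Q = -26 - 1*767 = -26 - 767 = -793)
Q*((-4 + (p + 3*3)) + 58) = -793*((-4 + (3 + 3*3)) + 58) = -793*((-4 + (3 + 9)) + 58) = -793*((-4 + 12) + 58) = -793*(8 + 58) = -793*66 = -52338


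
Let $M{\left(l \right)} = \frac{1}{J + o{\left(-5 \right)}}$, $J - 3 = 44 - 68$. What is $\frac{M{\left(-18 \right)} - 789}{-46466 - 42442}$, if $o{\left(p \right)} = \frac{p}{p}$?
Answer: $\frac{15781}{1778160} \approx 0.0088749$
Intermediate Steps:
$J = -21$ ($J = 3 + \left(44 - 68\right) = 3 - 24 = -21$)
$o{\left(p \right)} = 1$
$M{\left(l \right)} = - \frac{1}{20}$ ($M{\left(l \right)} = \frac{1}{-21 + 1} = \frac{1}{-20} = - \frac{1}{20}$)
$\frac{M{\left(-18 \right)} - 789}{-46466 - 42442} = \frac{- \frac{1}{20} - 789}{-46466 - 42442} = - \frac{15781}{20 \left(-88908\right)} = \left(- \frac{15781}{20}\right) \left(- \frac{1}{88908}\right) = \frac{15781}{1778160}$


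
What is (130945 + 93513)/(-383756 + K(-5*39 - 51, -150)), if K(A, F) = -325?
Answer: -224458/384081 ≈ -0.58440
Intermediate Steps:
(130945 + 93513)/(-383756 + K(-5*39 - 51, -150)) = (130945 + 93513)/(-383756 - 325) = 224458/(-384081) = 224458*(-1/384081) = -224458/384081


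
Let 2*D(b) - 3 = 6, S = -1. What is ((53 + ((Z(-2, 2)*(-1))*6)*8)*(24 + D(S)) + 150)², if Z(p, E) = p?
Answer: 77316849/4 ≈ 1.9329e+7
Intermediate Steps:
D(b) = 9/2 (D(b) = 3/2 + (½)*6 = 3/2 + 3 = 9/2)
((53 + ((Z(-2, 2)*(-1))*6)*8)*(24 + D(S)) + 150)² = ((53 + (-2*(-1)*6)*8)*(24 + 9/2) + 150)² = ((53 + (2*6)*8)*(57/2) + 150)² = ((53 + 12*8)*(57/2) + 150)² = ((53 + 96)*(57/2) + 150)² = (149*(57/2) + 150)² = (8493/2 + 150)² = (8793/2)² = 77316849/4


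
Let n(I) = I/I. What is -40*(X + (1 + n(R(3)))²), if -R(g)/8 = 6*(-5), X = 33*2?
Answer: -2800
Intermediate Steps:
X = 66
R(g) = 240 (R(g) = -48*(-5) = -8*(-30) = 240)
n(I) = 1
-40*(X + (1 + n(R(3)))²) = -40*(66 + (1 + 1)²) = -40*(66 + 2²) = -40*(66 + 4) = -40*70 = -2800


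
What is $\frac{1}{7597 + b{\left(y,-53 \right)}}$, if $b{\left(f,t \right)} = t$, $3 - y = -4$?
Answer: $\frac{1}{7544} \approx 0.00013256$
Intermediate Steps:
$y = 7$ ($y = 3 - -4 = 3 + 4 = 7$)
$\frac{1}{7597 + b{\left(y,-53 \right)}} = \frac{1}{7597 - 53} = \frac{1}{7544}$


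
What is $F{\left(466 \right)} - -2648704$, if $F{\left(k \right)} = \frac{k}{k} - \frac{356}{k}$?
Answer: $\frac{617148087}{233} \approx 2.6487 \cdot 10^{6}$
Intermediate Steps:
$F{\left(k \right)} = 1 - \frac{356}{k}$
$F{\left(466 \right)} - -2648704 = \frac{-356 + 466}{466} - -2648704 = \frac{1}{466} \cdot 110 + 2648704 = \frac{55}{233} + 2648704 = \frac{617148087}{233}$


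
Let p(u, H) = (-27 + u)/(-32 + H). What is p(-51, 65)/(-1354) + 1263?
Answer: 9405574/7447 ≈ 1263.0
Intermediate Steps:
p(u, H) = (-27 + u)/(-32 + H)
p(-51, 65)/(-1354) + 1263 = ((-27 - 51)/(-32 + 65))/(-1354) + 1263 = (-78/33)*(-1/1354) + 1263 = ((1/33)*(-78))*(-1/1354) + 1263 = -26/11*(-1/1354) + 1263 = 13/7447 + 1263 = 9405574/7447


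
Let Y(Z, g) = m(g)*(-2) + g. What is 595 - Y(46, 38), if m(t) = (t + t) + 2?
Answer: 713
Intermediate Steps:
m(t) = 2 + 2*t (m(t) = 2*t + 2 = 2 + 2*t)
Y(Z, g) = -4 - 3*g (Y(Z, g) = (2 + 2*g)*(-2) + g = (-4 - 4*g) + g = -4 - 3*g)
595 - Y(46, 38) = 595 - (-4 - 3*38) = 595 - (-4 - 114) = 595 - 1*(-118) = 595 + 118 = 713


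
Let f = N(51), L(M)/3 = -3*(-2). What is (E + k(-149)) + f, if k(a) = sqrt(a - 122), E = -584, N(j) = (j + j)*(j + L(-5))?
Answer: 6454 + I*sqrt(271) ≈ 6454.0 + 16.462*I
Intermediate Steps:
L(M) = 18 (L(M) = 3*(-3*(-2)) = 3*6 = 18)
N(j) = 2*j*(18 + j) (N(j) = (j + j)*(j + 18) = (2*j)*(18 + j) = 2*j*(18 + j))
f = 7038 (f = 2*51*(18 + 51) = 2*51*69 = 7038)
k(a) = sqrt(-122 + a)
(E + k(-149)) + f = (-584 + sqrt(-122 - 149)) + 7038 = (-584 + sqrt(-271)) + 7038 = (-584 + I*sqrt(271)) + 7038 = 6454 + I*sqrt(271)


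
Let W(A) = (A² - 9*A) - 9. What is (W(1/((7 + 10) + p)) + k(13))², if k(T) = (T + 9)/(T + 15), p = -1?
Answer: 247149841/3211264 ≈ 76.963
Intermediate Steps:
k(T) = (9 + T)/(15 + T)
W(A) = -9 + A² - 9*A
(W(1/((7 + 10) + p)) + k(13))² = ((-9 + (1/((7 + 10) - 1))² - 9/((7 + 10) - 1)) + (9 + 13)/(15 + 13))² = ((-9 + (1/(17 - 1))² - 9/(17 - 1)) + 22/28)² = ((-9 + (1/16)² - 9/16) + (1/28)*22)² = ((-9 + (1/16)² - 9*1/16) + 11/14)² = ((-9 + 1/256 - 9/16) + 11/14)² = (-2447/256 + 11/14)² = (-15721/1792)² = 247149841/3211264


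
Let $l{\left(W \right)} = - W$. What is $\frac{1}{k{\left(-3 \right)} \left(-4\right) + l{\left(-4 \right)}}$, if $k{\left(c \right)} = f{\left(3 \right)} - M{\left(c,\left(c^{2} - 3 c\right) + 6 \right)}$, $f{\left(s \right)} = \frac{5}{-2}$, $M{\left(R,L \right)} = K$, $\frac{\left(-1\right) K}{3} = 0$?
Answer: $\frac{1}{14} \approx 0.071429$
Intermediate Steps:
$K = 0$ ($K = \left(-3\right) 0 = 0$)
$M{\left(R,L \right)} = 0$
$f{\left(s \right)} = - \frac{5}{2}$ ($f{\left(s \right)} = 5 \left(- \frac{1}{2}\right) = - \frac{5}{2}$)
$k{\left(c \right)} = - \frac{5}{2}$ ($k{\left(c \right)} = - \frac{5}{2} - 0 = - \frac{5}{2} + 0 = - \frac{5}{2}$)
$\frac{1}{k{\left(-3 \right)} \left(-4\right) + l{\left(-4 \right)}} = \frac{1}{\left(- \frac{5}{2}\right) \left(-4\right) - -4} = \frac{1}{10 + 4} = \frac{1}{14}$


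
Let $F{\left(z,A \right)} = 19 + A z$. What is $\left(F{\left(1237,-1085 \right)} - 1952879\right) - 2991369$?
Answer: $-6286374$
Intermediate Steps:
$\left(F{\left(1237,-1085 \right)} - 1952879\right) - 2991369 = \left(\left(19 - 1342145\right) - 1952879\right) - 2991369 = \left(-1342126 - 1952879\right) - 2991369 = -3295005 - 2991369 = -6286374$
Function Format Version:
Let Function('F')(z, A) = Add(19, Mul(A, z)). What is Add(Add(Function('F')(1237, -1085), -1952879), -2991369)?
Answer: -6286374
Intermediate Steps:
Add(Add(Function('F')(1237, -1085), -1952879), -2991369) = Add(Add(Add(19, Mul(-1085, 1237)), -1952879), -2991369) = Add(Add(Add(19, -1342145), -1952879), -2991369) = Add(Add(-1342126, -1952879), -2991369) = Add(-3295005, -2991369) = -6286374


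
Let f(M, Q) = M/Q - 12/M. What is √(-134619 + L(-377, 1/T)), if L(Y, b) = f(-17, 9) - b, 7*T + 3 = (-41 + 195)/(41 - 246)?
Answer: I*√207060466595141/39219 ≈ 366.9*I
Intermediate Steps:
T = -769/1435 (T = -3/7 + ((-41 + 195)/(41 - 246))/7 = -3/7 + (154/(-205))/7 = -3/7 + (154*(-1/205))/7 = -3/7 + (⅐)*(-154/205) = -3/7 - 22/205 = -769/1435 ≈ -0.53589)
f(M, Q) = -12/M + M/Q
L(Y, b) = -181/153 - b (L(Y, b) = (-12/(-17) - 17/9) - b = (-12*(-1/17) - 17*⅑) - b = (12/17 - 17/9) - b = -181/153 - b)
√(-134619 + L(-377, 1/T)) = √(-134619 + (-181/153 - 1/(-769/1435))) = √(-134619 + (-181/153 - 1*(-1435/769))) = √(-134619 + (-181/153 + 1435/769)) = √(-134619 + 80366/117657) = √(-15838787317/117657) = I*√207060466595141/39219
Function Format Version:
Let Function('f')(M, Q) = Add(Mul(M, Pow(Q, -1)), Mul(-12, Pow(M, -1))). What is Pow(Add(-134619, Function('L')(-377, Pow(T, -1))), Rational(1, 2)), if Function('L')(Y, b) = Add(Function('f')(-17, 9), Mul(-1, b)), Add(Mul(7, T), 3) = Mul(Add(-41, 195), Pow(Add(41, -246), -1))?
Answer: Mul(Rational(1, 39219), I, Pow(207060466595141, Rational(1, 2))) ≈ Mul(366.90, I)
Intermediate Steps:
T = Rational(-769, 1435) (T = Add(Rational(-3, 7), Mul(Rational(1, 7), Mul(Add(-41, 195), Pow(Add(41, -246), -1)))) = Add(Rational(-3, 7), Mul(Rational(1, 7), Mul(154, Pow(-205, -1)))) = Add(Rational(-3, 7), Mul(Rational(1, 7), Mul(154, Rational(-1, 205)))) = Add(Rational(-3, 7), Mul(Rational(1, 7), Rational(-154, 205))) = Add(Rational(-3, 7), Rational(-22, 205)) = Rational(-769, 1435) ≈ -0.53589)
Function('f')(M, Q) = Add(Mul(-12, Pow(M, -1)), Mul(M, Pow(Q, -1)))
Function('L')(Y, b) = Add(Rational(-181, 153), Mul(-1, b)) (Function('L')(Y, b) = Add(Add(Mul(-12, Pow(-17, -1)), Mul(-17, Pow(9, -1))), Mul(-1, b)) = Add(Add(Mul(-12, Rational(-1, 17)), Mul(-17, Rational(1, 9))), Mul(-1, b)) = Add(Add(Rational(12, 17), Rational(-17, 9)), Mul(-1, b)) = Add(Rational(-181, 153), Mul(-1, b)))
Pow(Add(-134619, Function('L')(-377, Pow(T, -1))), Rational(1, 2)) = Pow(Add(-134619, Add(Rational(-181, 153), Mul(-1, Pow(Rational(-769, 1435), -1)))), Rational(1, 2)) = Pow(Add(-134619, Add(Rational(-181, 153), Mul(-1, Rational(-1435, 769)))), Rational(1, 2)) = Pow(Add(-134619, Add(Rational(-181, 153), Rational(1435, 769))), Rational(1, 2)) = Pow(Add(-134619, Rational(80366, 117657)), Rational(1, 2)) = Pow(Rational(-15838787317, 117657), Rational(1, 2)) = Mul(Rational(1, 39219), I, Pow(207060466595141, Rational(1, 2)))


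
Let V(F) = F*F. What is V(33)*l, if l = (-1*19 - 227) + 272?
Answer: 28314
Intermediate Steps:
V(F) = F²
l = 26 (l = (-19 - 227) + 272 = -246 + 272 = 26)
V(33)*l = 33²*26 = 1089*26 = 28314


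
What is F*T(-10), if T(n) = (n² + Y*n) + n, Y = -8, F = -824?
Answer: -140080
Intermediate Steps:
T(n) = n² - 7*n (T(n) = (n² - 8*n) + n = n² - 7*n)
F*T(-10) = -(-8240)*(-7 - 10) = -(-8240)*(-17) = -824*170 = -140080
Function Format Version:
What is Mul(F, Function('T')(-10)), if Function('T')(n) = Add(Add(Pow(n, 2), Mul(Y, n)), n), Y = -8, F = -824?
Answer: -140080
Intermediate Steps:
Function('T')(n) = Add(Pow(n, 2), Mul(-7, n)) (Function('T')(n) = Add(Add(Pow(n, 2), Mul(-8, n)), n) = Add(Pow(n, 2), Mul(-7, n)))
Mul(F, Function('T')(-10)) = Mul(-824, Mul(-10, Add(-7, -10))) = Mul(-824, Mul(-10, -17)) = Mul(-824, 170) = -140080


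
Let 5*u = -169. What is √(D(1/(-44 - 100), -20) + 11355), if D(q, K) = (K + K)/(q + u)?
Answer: √6728360031555/24341 ≈ 106.57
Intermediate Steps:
u = -169/5 (u = (⅕)*(-169) = -169/5 ≈ -33.800)
D(q, K) = 2*K/(-169/5 + q) (D(q, K) = (K + K)/(q - 169/5) = (2*K)/(-169/5 + q) = 2*K/(-169/5 + q))
√(D(1/(-44 - 100), -20) + 11355) = √(10*(-20)/(-169 + 5/(-44 - 100)) + 11355) = √(10*(-20)/(-169 + 5/(-144)) + 11355) = √(10*(-20)/(-169 + 5*(-1/144)) + 11355) = √(10*(-20)/(-169 - 5/144) + 11355) = √(10*(-20)/(-24341/144) + 11355) = √(10*(-20)*(-144/24341) + 11355) = √(28800/24341 + 11355) = √(276420855/24341) = √6728360031555/24341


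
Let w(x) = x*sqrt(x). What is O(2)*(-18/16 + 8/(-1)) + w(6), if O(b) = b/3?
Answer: -73/12 + 6*sqrt(6) ≈ 8.6136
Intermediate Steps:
O(b) = b/3 (O(b) = b*(1/3) = b/3)
w(x) = x**(3/2)
O(2)*(-18/16 + 8/(-1)) + w(6) = ((1/3)*2)*(-18/16 + 8/(-1)) + 6**(3/2) = 2*(-18*1/16 + 8*(-1))/3 + 6*sqrt(6) = 2*(-9/8 - 8)/3 + 6*sqrt(6) = (2/3)*(-73/8) + 6*sqrt(6) = -73/12 + 6*sqrt(6)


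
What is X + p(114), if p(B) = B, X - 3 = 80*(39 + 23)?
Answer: 5077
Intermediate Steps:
X = 4963 (X = 3 + 80*(39 + 23) = 3 + 80*62 = 3 + 4960 = 4963)
X + p(114) = 4963 + 114 = 5077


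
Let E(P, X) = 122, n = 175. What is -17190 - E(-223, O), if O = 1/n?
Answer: -17312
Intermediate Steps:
O = 1/175 ≈ 0.0057143
-17190 - E(-223, O) = -17190 - 1*122 = -17190 - 122 = -17312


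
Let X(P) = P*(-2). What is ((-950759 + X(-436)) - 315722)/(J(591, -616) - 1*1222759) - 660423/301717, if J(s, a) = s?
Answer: -425292106411/368748862456 ≈ -1.1533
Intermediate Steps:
X(P) = -2*P
((-950759 + X(-436)) - 315722)/(J(591, -616) - 1*1222759) - 660423/301717 = ((-950759 - 2*(-436)) - 315722)/(591 - 1*1222759) - 660423/301717 = ((-950759 + 872) - 315722)/(591 - 1222759) - 660423*1/301717 = (-949887 - 315722)/(-1222168) - 660423/301717 = -1265609*(-1/1222168) - 660423/301717 = 1265609/1222168 - 660423/301717 = -425292106411/368748862456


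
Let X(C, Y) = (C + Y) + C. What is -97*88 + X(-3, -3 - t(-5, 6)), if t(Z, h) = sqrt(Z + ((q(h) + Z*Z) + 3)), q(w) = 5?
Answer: -8545 - 2*sqrt(7) ≈ -8550.3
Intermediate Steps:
t(Z, h) = sqrt(8 + Z + Z**2) (t(Z, h) = sqrt(Z + ((5 + Z*Z) + 3)) = sqrt(Z + ((5 + Z**2) + 3)) = sqrt(Z + (8 + Z**2)) = sqrt(8 + Z + Z**2))
X(C, Y) = Y + 2*C
-97*88 + X(-3, -3 - t(-5, 6)) = -97*88 + ((-3 - sqrt(8 - 5 + (-5)**2)) + 2*(-3)) = -8536 + ((-3 - sqrt(8 - 5 + 25)) - 6) = -8536 + ((-3 - sqrt(28)) - 6) = -8536 + ((-3 - 2*sqrt(7)) - 6) = -8536 + (-9 - 2*sqrt(7)) = -8545 - 2*sqrt(7)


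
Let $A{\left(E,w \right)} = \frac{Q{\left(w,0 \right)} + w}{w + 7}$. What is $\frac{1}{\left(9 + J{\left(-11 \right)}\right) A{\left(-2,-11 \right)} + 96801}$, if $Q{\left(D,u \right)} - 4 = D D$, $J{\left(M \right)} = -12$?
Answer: $\frac{2}{193773} \approx 1.0321 \cdot 10^{-5}$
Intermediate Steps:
$Q{\left(D,u \right)} = 4 + D^{2}$ ($Q{\left(D,u \right)} = 4 + D D = 4 + D^{2}$)
$A{\left(E,w \right)} = \frac{4 + w + w^{2}}{7 + w}$ ($A{\left(E,w \right)} = \frac{\left(4 + w^{2}\right) + w}{w + 7} = \frac{4 + w + w^{2}}{7 + w}$)
$\frac{1}{\left(9 + J{\left(-11 \right)}\right) A{\left(-2,-11 \right)} + 96801} = \frac{1}{\left(9 - 12\right) \frac{4 - 11 + \left(-11\right)^{2}}{7 - 11} + 96801} = \frac{1}{- 3 \frac{4 - 11 + 121}{-4} + 96801} = \frac{1}{- 3 \left(\left(- \frac{1}{4}\right) 114\right) + 96801} = \frac{1}{\left(-3\right) \left(- \frac{57}{2}\right) + 96801} = \frac{1}{\frac{171}{2} + 96801} = \frac{1}{\frac{193773}{2}} = \frac{2}{193773}$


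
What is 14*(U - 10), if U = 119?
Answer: 1526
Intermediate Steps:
14*(U - 10) = 14*(119 - 10) = 14*109 = 1526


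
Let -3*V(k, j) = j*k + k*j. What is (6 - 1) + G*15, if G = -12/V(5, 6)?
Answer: 14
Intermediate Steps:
V(k, j) = -2*j*k/3 (V(k, j) = -(j*k + k*j)/3 = -(j*k + j*k)/3 = -2*j*k/3)
G = ⅗ (G = -12/((-⅔*6*5)) = -12/(-20) = -12*(-1/20) = ⅗ ≈ 0.60000)
(6 - 1) + G*15 = (6 - 1) + (⅗)*15 = 5 + 9 = 14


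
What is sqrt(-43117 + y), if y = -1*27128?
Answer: 3*I*sqrt(7805) ≈ 265.04*I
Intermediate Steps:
y = -27128
sqrt(-43117 + y) = sqrt(-43117 - 27128) = sqrt(-70245) = 3*I*sqrt(7805)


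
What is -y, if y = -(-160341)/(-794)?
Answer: 160341/794 ≈ 201.94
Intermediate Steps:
y = -160341/794 (y = -(-160341)*(-1)/794 = -291*551/794 = -160341/794 ≈ -201.94)
-y = -1*(-160341/794) = 160341/794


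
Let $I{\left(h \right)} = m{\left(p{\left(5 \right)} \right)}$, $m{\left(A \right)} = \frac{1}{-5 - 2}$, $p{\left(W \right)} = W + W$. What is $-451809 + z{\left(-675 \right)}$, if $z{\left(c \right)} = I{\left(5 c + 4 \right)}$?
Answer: $- \frac{3162664}{7} \approx -4.5181 \cdot 10^{5}$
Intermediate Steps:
$p{\left(W \right)} = 2 W$
$m{\left(A \right)} = - \frac{1}{7}$ ($m{\left(A \right)} = \frac{1}{-7} = - \frac{1}{7}$)
$I{\left(h \right)} = - \frac{1}{7}$
$z{\left(c \right)} = - \frac{1}{7}$
$-451809 + z{\left(-675 \right)} = -451809 - \frac{1}{7} = - \frac{3162664}{7}$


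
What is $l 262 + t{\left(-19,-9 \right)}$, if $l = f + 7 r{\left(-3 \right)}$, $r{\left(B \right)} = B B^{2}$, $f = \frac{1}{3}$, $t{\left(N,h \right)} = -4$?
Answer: $- \frac{148304}{3} \approx -49435.0$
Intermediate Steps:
$f = \frac{1}{3} \approx 0.33333$
$r{\left(B \right)} = B^{3}$
$l = - \frac{566}{3}$ ($l = \frac{1}{3} + 7 \left(-3\right)^{3} = \frac{1}{3} + 7 \left(-27\right) = \frac{1}{3} - 189 = - \frac{566}{3} \approx -188.67$)
$l 262 + t{\left(-19,-9 \right)} = \left(- \frac{566}{3}\right) 262 - 4 = - \frac{148292}{3} - 4 = - \frac{148304}{3}$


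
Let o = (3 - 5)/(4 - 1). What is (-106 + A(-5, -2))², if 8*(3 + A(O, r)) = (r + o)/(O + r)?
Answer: 5234944/441 ≈ 11871.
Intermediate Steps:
o = -⅔ (o = -2/3 = -2*⅓ = -⅔ ≈ -0.66667)
A(O, r) = -3 + (-⅔ + r)/(8*(O + r)) (A(O, r) = -3 + ((r - ⅔)/(O + r))/8 = -3 + ((-⅔ + r)/(O + r))/8 = -3 + (-⅔ + r)/(8*(O + r)))
(-106 + A(-5, -2))² = (-106 + (-2 - 72*(-5) - 69*(-2))/(24*(-5 - 2)))² = (-106 + (1/24)*(-2 + 360 + 138)/(-7))² = (-106 + (1/24)*(-⅐)*496)² = (-106 - 62/21)² = (-2288/21)² = 5234944/441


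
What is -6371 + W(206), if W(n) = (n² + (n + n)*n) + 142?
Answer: 121079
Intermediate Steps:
W(n) = 142 + 3*n² (W(n) = (n² + (2*n)*n) + 142 = (n² + 2*n²) + 142 = 3*n² + 142 = 142 + 3*n²)
-6371 + W(206) = -6371 + (142 + 3*206²) = -6371 + (142 + 3*42436) = -6371 + (142 + 127308) = -6371 + 127450 = 121079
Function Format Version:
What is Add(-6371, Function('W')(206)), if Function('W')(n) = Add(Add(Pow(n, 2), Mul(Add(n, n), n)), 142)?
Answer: 121079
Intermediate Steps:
Function('W')(n) = Add(142, Mul(3, Pow(n, 2))) (Function('W')(n) = Add(Add(Pow(n, 2), Mul(Mul(2, n), n)), 142) = Add(Add(Pow(n, 2), Mul(2, Pow(n, 2))), 142) = Add(Mul(3, Pow(n, 2)), 142) = Add(142, Mul(3, Pow(n, 2))))
Add(-6371, Function('W')(206)) = Add(-6371, Add(142, Mul(3, Pow(206, 2)))) = Add(-6371, Add(142, Mul(3, 42436))) = Add(-6371, Add(142, 127308)) = Add(-6371, 127450) = 121079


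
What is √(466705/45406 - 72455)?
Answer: 5*I*√5974385307406/45406 ≈ 269.16*I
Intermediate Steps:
√(466705/45406 - 72455) = √(-3289425025/45406) = 5*I*√5974385307406/45406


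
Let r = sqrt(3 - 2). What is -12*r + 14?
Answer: 2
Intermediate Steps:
r = 1 (r = sqrt(1) = 1)
-12*r + 14 = -12*1 + 14 = -12 + 14 = 2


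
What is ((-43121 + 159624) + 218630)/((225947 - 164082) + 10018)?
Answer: 37237/7987 ≈ 4.6622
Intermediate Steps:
((-43121 + 159624) + 218630)/((225947 - 164082) + 10018) = (116503 + 218630)/(61865 + 10018) = 335133/71883 = 335133*(1/71883) = 37237/7987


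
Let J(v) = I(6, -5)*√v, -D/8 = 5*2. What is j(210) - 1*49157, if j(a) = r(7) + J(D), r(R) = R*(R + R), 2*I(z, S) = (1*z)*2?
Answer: -49059 + 24*I*√5 ≈ -49059.0 + 53.666*I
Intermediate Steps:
D = -80 (D = -40*2 = -8*10 = -80)
I(z, S) = z (I(z, S) = ((1*z)*2)/2 = (z*2)/2 = (2*z)/2 = z)
r(R) = 2*R² (r(R) = R*(2*R) = 2*R²)
J(v) = 6*√v
j(a) = 98 + 24*I*√5 (j(a) = 2*7² + 6*√(-80) = 2*49 + 6*(4*I*√5) = 98 + 24*I*√5)
j(210) - 1*49157 = (98 + 24*I*√5) - 1*49157 = (98 + 24*I*√5) - 49157 = -49059 + 24*I*√5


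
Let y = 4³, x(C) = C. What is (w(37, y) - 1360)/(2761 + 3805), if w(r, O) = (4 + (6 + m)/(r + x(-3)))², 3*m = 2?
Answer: -1745782/8539083 ≈ -0.20445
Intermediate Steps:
m = ⅔ (m = (⅓)*2 = ⅔ ≈ 0.66667)
y = 64
w(r, O) = (4 + 20/(3*(-3 + r)))² (w(r, O) = (4 + (6 + ⅔)/(r - 3))² = (4 + 20/(3*(-3 + r)))²)
(w(37, y) - 1360)/(2761 + 3805) = (16*(-4 + 3*37)²/(9*(-3 + 37)²) - 1360)/(2761 + 3805) = ((16/9)*(-4 + 111)²/34² - 1360)/6566 = ((16/9)*107²*(1/1156) - 1360)*(1/6566) = ((16/9)*11449*(1/1156) - 1360)*(1/6566) = (45796/2601 - 1360)*(1/6566) = -3491564/2601*1/6566 = -1745782/8539083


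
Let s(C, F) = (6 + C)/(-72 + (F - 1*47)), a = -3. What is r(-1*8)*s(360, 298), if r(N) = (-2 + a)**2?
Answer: 9150/179 ≈ 51.117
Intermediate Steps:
s(C, F) = (6 + C)/(-119 + F) (s(C, F) = (6 + C)/(-72 + (F - 47)) = (6 + C)/(-72 + (-47 + F)) = (6 + C)/(-119 + F))
r(N) = 25 (r(N) = (-2 - 3)**2 = (-5)**2 = 25)
r(-1*8)*s(360, 298) = 25*((6 + 360)/(-119 + 298)) = 25*(366/179) = 9150/179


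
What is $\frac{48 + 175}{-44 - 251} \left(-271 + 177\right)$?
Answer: $\frac{20962}{295} \approx 71.058$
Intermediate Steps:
$\frac{48 + 175}{-44 - 251} \left(-271 + 177\right) = \frac{223}{-295} \left(-94\right) = 223 \left(- \frac{1}{295}\right) \left(-94\right) = \left(- \frac{223}{295}\right) \left(-94\right) = \frac{20962}{295}$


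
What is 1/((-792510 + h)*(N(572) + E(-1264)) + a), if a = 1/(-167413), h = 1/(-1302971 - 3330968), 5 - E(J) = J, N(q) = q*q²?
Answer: -775781629807/115062888859117314484296150 ≈ -6.7422e-15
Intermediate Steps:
N(q) = q³
E(J) = 5 - J
h = -1/4633939 (h = 1/(-4633939) = -1/4633939 ≈ -2.1580e-7)
a = -1/167413 ≈ -5.9732e-6
1/((-792510 + h)*(N(572) + E(-1264)) + a) = 1/((-792510 - 1/4633939)*(572³ + (5 - 1*(-1264))) - 1/167413) = 1/(-3672442996891*(187149248 + (5 + 1264))/4633939 - 1/167413) = 1/(-3672442996891*(187149248 + 1269)/4633939 - 1/167413) = 1/(-3672442996891/4633939*187150517 - 1/167413) = 1/(-687299605521180042647/4633939 - 1/167413) = 1/(-115062888859117314484296150/775781629807) = -775781629807/115062888859117314484296150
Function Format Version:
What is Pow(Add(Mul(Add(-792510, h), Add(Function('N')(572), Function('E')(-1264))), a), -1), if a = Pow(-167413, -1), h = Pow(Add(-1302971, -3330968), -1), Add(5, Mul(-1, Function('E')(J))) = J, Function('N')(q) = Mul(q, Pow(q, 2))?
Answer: Rational(-775781629807, 115062888859117314484296150) ≈ -6.7422e-15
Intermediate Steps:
Function('N')(q) = Pow(q, 3)
Function('E')(J) = Add(5, Mul(-1, J))
h = Rational(-1, 4633939) (h = Pow(-4633939, -1) = Rational(-1, 4633939) ≈ -2.1580e-7)
a = Rational(-1, 167413) ≈ -5.9732e-6
Pow(Add(Mul(Add(-792510, h), Add(Function('N')(572), Function('E')(-1264))), a), -1) = Pow(Add(Mul(Add(-792510, Rational(-1, 4633939)), Add(Pow(572, 3), Add(5, Mul(-1, -1264)))), Rational(-1, 167413)), -1) = Pow(Add(Mul(Rational(-3672442996891, 4633939), Add(187149248, Add(5, 1264))), Rational(-1, 167413)), -1) = Pow(Add(Mul(Rational(-3672442996891, 4633939), Add(187149248, 1269)), Rational(-1, 167413)), -1) = Pow(Add(Mul(Rational(-3672442996891, 4633939), 187150517), Rational(-1, 167413)), -1) = Pow(Add(Rational(-687299605521180042647, 4633939), Rational(-1, 167413)), -1) = Pow(Rational(-115062888859117314484296150, 775781629807), -1) = Rational(-775781629807, 115062888859117314484296150)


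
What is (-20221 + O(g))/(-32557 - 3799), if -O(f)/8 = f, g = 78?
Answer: 20845/36356 ≈ 0.57336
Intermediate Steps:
O(f) = -8*f
(-20221 + O(g))/(-32557 - 3799) = (-20221 - 8*78)/(-32557 - 3799) = (-20221 - 624)/(-36356) = -20845*(-1/36356) = 20845/36356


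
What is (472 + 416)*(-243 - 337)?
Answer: -515040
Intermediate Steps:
(472 + 416)*(-243 - 337) = 888*(-580) = -515040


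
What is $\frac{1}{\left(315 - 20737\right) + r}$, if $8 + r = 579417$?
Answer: $\frac{1}{558987} \approx 1.789 \cdot 10^{-6}$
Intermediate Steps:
$r = 579409$ ($r = -8 + 579417 = 579409$)
$\frac{1}{\left(315 - 20737\right) + r} = \frac{1}{\left(315 - 20737\right) + 579409} = \frac{1}{-20422 + 579409} = \frac{1}{558987}$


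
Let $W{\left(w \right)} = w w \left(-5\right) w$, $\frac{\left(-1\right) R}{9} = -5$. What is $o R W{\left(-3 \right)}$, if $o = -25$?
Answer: $-151875$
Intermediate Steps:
$R = 45$ ($R = \left(-9\right) \left(-5\right) = 45$)
$W{\left(w \right)} = - 5 w^{3}$ ($W{\left(w \right)} = w^{2} \left(-5\right) w = - 5 w^{2} w = - 5 w^{3}$)
$o R W{\left(-3 \right)} = \left(-25\right) 45 \left(- 5 \left(-3\right)^{3}\right) = - 1125 \left(\left(-5\right) \left(-27\right)\right) = \left(-1125\right) 135 = -151875$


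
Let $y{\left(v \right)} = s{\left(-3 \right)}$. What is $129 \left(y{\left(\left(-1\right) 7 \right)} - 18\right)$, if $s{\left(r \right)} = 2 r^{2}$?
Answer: $0$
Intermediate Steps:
$y{\left(v \right)} = 18$ ($y{\left(v \right)} = 2 \left(-3\right)^{2} = 2 \cdot 9 = 18$)
$129 \left(y{\left(\left(-1\right) 7 \right)} - 18\right) = 129 \left(18 - 18\right) = 129 \cdot 0 = 0$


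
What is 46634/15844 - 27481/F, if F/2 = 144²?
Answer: 374649071/164270592 ≈ 2.2807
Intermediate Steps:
F = 41472 (F = 2*144² = 2*20736 = 41472)
46634/15844 - 27481/F = 46634/15844 - 27481/41472 = 46634*(1/15844) - 27481*1/41472 = 23317/7922 - 27481/41472 = 374649071/164270592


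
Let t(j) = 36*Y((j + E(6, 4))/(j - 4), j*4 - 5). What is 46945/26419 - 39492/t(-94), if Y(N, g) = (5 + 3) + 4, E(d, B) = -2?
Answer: -28418303/317028 ≈ -89.640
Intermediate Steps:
Y(N, g) = 12 (Y(N, g) = 8 + 4 = 12)
t(j) = 432 (t(j) = 36*12 = 432)
46945/26419 - 39492/t(-94) = 46945/26419 - 39492/432 = 46945*(1/26419) - 39492*1/432 = 46945/26419 - 1097/12 = -28418303/317028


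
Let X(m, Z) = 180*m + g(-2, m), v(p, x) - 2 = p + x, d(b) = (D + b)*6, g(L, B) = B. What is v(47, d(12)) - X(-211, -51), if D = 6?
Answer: 38348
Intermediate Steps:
d(b) = 36 + 6*b (d(b) = (6 + b)*6 = 36 + 6*b)
v(p, x) = 2 + p + x (v(p, x) = 2 + (p + x) = 2 + p + x)
X(m, Z) = 181*m (X(m, Z) = 180*m + m = 181*m)
v(47, d(12)) - X(-211, -51) = (2 + 47 + (36 + 6*12)) - 181*(-211) = (2 + 47 + (36 + 72)) - 1*(-38191) = (2 + 47 + 108) + 38191 = 157 + 38191 = 38348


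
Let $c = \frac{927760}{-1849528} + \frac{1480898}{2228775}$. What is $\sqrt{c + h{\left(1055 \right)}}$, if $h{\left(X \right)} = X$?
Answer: $\frac{\sqrt{11206081470622444796458263}}{103054544205} \approx 32.483$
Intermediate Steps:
$c = \frac{83899252768}{515272721025}$ ($c = 927760 \left(- \frac{1}{1849528}\right) + 1480898 \cdot \frac{1}{2228775} = - \frac{115970}{231191} + \frac{1480898}{2228775} = \frac{83899252768}{515272721025} \approx 0.16282$)
$\sqrt{c + h{\left(1055 \right)}} = \sqrt{\frac{83899252768}{515272721025} + 1055} = \sqrt{\frac{543696619934143}{515272721025}} = \frac{\sqrt{11206081470622444796458263}}{103054544205}$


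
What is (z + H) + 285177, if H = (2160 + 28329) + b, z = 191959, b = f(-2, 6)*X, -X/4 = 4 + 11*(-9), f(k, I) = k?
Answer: 506865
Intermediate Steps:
X = 380 (X = -4*(4 + 11*(-9)) = -4*(4 - 99) = -4*(-95) = 380)
b = -760 (b = -2*380 = -760)
H = 29729 (H = (2160 + 28329) - 760 = 30489 - 760 = 29729)
(z + H) + 285177 = (191959 + 29729) + 285177 = 221688 + 285177 = 506865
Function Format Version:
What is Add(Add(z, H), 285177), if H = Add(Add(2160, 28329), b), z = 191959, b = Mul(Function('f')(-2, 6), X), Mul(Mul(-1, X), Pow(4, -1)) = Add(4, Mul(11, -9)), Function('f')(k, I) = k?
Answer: 506865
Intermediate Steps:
X = 380 (X = Mul(-4, Add(4, Mul(11, -9))) = Mul(-4, Add(4, -99)) = Mul(-4, -95) = 380)
b = -760 (b = Mul(-2, 380) = -760)
H = 29729 (H = Add(Add(2160, 28329), -760) = Add(30489, -760) = 29729)
Add(Add(z, H), 285177) = Add(Add(191959, 29729), 285177) = Add(221688, 285177) = 506865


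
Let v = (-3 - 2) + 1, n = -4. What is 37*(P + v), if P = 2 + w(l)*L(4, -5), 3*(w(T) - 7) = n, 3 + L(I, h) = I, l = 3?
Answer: 407/3 ≈ 135.67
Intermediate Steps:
L(I, h) = -3 + I
v = -4 (v = -5 + 1 = -4)
w(T) = 17/3 (w(T) = 7 + (⅓)*(-4) = 7 - 4/3 = 17/3)
P = 23/3 (P = 2 + 17*(-3 + 4)/3 = 2 + (17/3)*1 = 2 + 17/3 = 23/3 ≈ 7.6667)
37*(P + v) = 37*(23/3 - 4) = 37*(11/3) = 407/3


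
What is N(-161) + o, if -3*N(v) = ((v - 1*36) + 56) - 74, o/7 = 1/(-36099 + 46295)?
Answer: 2192161/30588 ≈ 71.667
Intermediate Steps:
o = 7/10196 (o = 7/(-36099 + 46295) = 7/10196 ≈ 0.00068654)
N(v) = 18 - v/3 (N(v) = -(((v - 1*36) + 56) - 74)/3 = -(((v - 36) + 56) - 74)/3 = -(((-36 + v) + 56) - 74)/3 = -((20 + v) - 74)/3 = -(-54 + v)/3 = 18 - v/3)
N(-161) + o = (18 - ⅓*(-161)) + 7/10196 = (18 + 161/3) + 7/10196 = 215/3 + 7/10196 = 2192161/30588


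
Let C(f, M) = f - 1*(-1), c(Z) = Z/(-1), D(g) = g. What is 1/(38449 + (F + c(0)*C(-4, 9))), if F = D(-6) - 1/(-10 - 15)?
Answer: 25/961076 ≈ 2.6013e-5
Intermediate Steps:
c(Z) = -Z (c(Z) = Z*(-1) = -Z)
C(f, M) = 1 + f (C(f, M) = f + 1 = 1 + f)
F = -149/25 (F = -6 - 1/(-10 - 15) = -6 - 1/(-25) = -6 - 1*(-1/25) = -6 + 1/25 = -149/25 ≈ -5.9600)
1/(38449 + (F + c(0)*C(-4, 9))) = 1/(38449 + (-149/25 + (-1*0)*(1 - 4))) = 1/(38449 + (-149/25 + 0*(-3))) = 1/(38449 + (-149/25 + 0)) = 1/(38449 - 149/25) = 1/(961076/25) = 25/961076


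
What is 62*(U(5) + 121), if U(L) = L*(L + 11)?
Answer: 12462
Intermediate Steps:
U(L) = L*(11 + L)
62*(U(5) + 121) = 62*(5*(11 + 5) + 121) = 62*(5*16 + 121) = 62*(80 + 121) = 62*201 = 12462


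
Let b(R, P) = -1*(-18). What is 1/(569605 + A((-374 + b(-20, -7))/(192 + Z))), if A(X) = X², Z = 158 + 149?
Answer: 249001/141832341341 ≈ 1.7556e-6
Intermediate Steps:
b(R, P) = 18
Z = 307
1/(569605 + A((-374 + b(-20, -7))/(192 + Z))) = 1/(569605 + ((-374 + 18)/(192 + 307))²) = 1/(569605 + (-356/499)²) = 1/(569605 + 126736/249001) = 1/(141832341341/249001) = 249001/141832341341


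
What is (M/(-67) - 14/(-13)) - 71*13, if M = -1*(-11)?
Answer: -803138/871 ≈ -922.09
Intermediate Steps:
M = 11
(M/(-67) - 14/(-13)) - 71*13 = (11/(-67) - 14/(-13)) - 71*13 = (11*(-1/67) - 14*(-1/13)) - 923 = (-11/67 + 14/13) - 923 = 795/871 - 923 = -803138/871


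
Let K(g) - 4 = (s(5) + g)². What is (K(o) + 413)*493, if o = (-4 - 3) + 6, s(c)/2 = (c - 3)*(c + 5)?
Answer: 955434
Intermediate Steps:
s(c) = 2*(-3 + c)*(5 + c) (s(c) = 2*((c - 3)*(c + 5)) = 2*((-3 + c)*(5 + c)) = 2*(-3 + c)*(5 + c))
o = -1 (o = -7 + 6 = -1)
K(g) = 4 + (40 + g)² (K(g) = 4 + ((-30 + 2*5² + 4*5) + g)² = 4 + ((-30 + 2*25 + 20) + g)² = 4 + ((-30 + 50 + 20) + g)² = 4 + (40 + g)²)
(K(o) + 413)*493 = ((4 + (40 - 1)²) + 413)*493 = ((4 + 39²) + 413)*493 = ((4 + 1521) + 413)*493 = (1525 + 413)*493 = 1938*493 = 955434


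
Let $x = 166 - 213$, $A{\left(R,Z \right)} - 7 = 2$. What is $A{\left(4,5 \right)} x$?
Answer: $-423$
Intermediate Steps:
$A{\left(R,Z \right)} = 9$ ($A{\left(R,Z \right)} = 7 + 2 = 9$)
$x = -47$
$A{\left(4,5 \right)} x = 9 \left(-47\right) = -423$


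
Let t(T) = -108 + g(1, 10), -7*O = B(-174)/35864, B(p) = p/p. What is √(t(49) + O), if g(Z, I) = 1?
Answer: I*√1685921442394/125524 ≈ 10.344*I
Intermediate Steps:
B(p) = 1
O = -1/251048 (O = -1/(7*35864) = -⅐*1/35864 = -1/251048 ≈ -3.9833e-6)
t(T) = -107 (t(T) = -108 + 1 = -107)
√(t(49) + O) = √(-107 - 1/251048) = √(-26862137/251048) = I*√1685921442394/125524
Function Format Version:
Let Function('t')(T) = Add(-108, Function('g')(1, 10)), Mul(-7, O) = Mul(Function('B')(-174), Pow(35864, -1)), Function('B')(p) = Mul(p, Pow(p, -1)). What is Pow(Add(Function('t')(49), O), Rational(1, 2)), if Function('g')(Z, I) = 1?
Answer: Mul(Rational(1, 125524), I, Pow(1685921442394, Rational(1, 2))) ≈ Mul(10.344, I)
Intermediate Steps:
Function('B')(p) = 1
O = Rational(-1, 251048) (O = Mul(Rational(-1, 7), Mul(1, Pow(35864, -1))) = Mul(Rational(-1, 7), Mul(1, Rational(1, 35864))) = Mul(Rational(-1, 7), Rational(1, 35864)) = Rational(-1, 251048) ≈ -3.9833e-6)
Function('t')(T) = -107 (Function('t')(T) = Add(-108, 1) = -107)
Pow(Add(Function('t')(49), O), Rational(1, 2)) = Pow(Add(-107, Rational(-1, 251048)), Rational(1, 2)) = Pow(Rational(-26862137, 251048), Rational(1, 2)) = Mul(Rational(1, 125524), I, Pow(1685921442394, Rational(1, 2)))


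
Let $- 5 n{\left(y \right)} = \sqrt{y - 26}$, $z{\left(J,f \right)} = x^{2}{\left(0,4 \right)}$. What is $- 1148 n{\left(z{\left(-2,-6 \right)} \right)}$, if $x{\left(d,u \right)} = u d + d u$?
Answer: $\frac{1148 i \sqrt{26}}{5} \approx 1170.7 i$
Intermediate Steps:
$x{\left(d,u \right)} = 2 d u$ ($x{\left(d,u \right)} = d u + d u = 2 d u$)
$z{\left(J,f \right)} = 0$ ($z{\left(J,f \right)} = \left(2 \cdot 0 \cdot 4\right)^{2} = 0^{2} = 0$)
$n{\left(y \right)} = - \frac{\sqrt{-26 + y}}{5}$ ($n{\left(y \right)} = - \frac{\sqrt{y - 26}}{5} = - \frac{\sqrt{-26 + y}}{5}$)
$- 1148 n{\left(z{\left(-2,-6 \right)} \right)} = - 1148 \left(- \frac{\sqrt{-26 + 0}}{5}\right) = - 1148 \left(- \frac{\sqrt{-26}}{5}\right) = - 1148 \left(- \frac{i \sqrt{26}}{5}\right) = \frac{1148 i \sqrt{26}}{5}$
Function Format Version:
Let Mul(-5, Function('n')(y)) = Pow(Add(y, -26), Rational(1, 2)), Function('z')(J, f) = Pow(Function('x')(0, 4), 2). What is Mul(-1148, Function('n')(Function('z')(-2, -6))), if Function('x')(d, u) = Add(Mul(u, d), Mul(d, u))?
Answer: Mul(Rational(1148, 5), I, Pow(26, Rational(1, 2))) ≈ Mul(1170.7, I)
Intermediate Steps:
Function('x')(d, u) = Mul(2, d, u) (Function('x')(d, u) = Add(Mul(d, u), Mul(d, u)) = Mul(2, d, u))
Function('z')(J, f) = 0 (Function('z')(J, f) = Pow(Mul(2, 0, 4), 2) = Pow(0, 2) = 0)
Function('n')(y) = Mul(Rational(-1, 5), Pow(Add(-26, y), Rational(1, 2))) (Function('n')(y) = Mul(Rational(-1, 5), Pow(Add(y, -26), Rational(1, 2))) = Mul(Rational(-1, 5), Pow(Add(-26, y), Rational(1, 2))))
Mul(-1148, Function('n')(Function('z')(-2, -6))) = Mul(-1148, Mul(Rational(-1, 5), Pow(Add(-26, 0), Rational(1, 2)))) = Mul(-1148, Mul(Rational(-1, 5), Pow(-26, Rational(1, 2)))) = Mul(-1148, Mul(Rational(-1, 5), Mul(I, Pow(26, Rational(1, 2))))) = Mul(-1148, Mul(Rational(-1, 5), I, Pow(26, Rational(1, 2)))) = Mul(Rational(1148, 5), I, Pow(26, Rational(1, 2)))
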